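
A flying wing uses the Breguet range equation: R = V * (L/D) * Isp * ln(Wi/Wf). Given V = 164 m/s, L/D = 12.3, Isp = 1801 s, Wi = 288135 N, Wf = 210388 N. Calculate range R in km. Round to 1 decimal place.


Step 1: Coefficient = V * (L/D) * Isp = 164 * 12.3 * 1801 = 3632977.2 m
Step 2: Wi/Wf = 288135 / 210388 = 1.369541
Step 3: ln(1.369541) = 0.314476
Step 4: R = 3632977.2 * 0.314476 = 1142483.0 m = 1142.5 km

1142.5


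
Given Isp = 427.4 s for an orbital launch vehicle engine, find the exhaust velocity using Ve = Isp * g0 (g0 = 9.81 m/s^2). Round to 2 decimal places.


Step 1: Ve = Isp * g0 = 427.4 * 9.81
Step 2: Ve = 4192.79 m/s

4192.79


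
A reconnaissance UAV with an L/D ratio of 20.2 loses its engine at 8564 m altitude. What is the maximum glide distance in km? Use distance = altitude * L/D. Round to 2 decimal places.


Step 1: Glide distance = altitude * L/D = 8564 * 20.2 = 172992.8 m
Step 2: Convert to km: 172992.8 / 1000 = 172.99 km

172.99


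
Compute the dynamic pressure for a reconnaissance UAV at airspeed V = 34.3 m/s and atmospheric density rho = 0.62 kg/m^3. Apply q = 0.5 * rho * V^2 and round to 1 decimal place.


Step 1: V^2 = 34.3^2 = 1176.49
Step 2: q = 0.5 * 0.62 * 1176.49
Step 3: q = 364.7 Pa

364.7


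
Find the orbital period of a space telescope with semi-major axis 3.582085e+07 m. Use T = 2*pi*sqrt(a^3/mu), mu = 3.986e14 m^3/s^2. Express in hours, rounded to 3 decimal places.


Step 1: a^3 / mu = 4.596293e+22 / 3.986e14 = 1.153109e+08
Step 2: sqrt(1.153109e+08) = 10738.2914 s
Step 3: T = 2*pi * 10738.2914 = 67470.67 s
Step 4: T in hours = 67470.67 / 3600 = 18.742 hours

18.742


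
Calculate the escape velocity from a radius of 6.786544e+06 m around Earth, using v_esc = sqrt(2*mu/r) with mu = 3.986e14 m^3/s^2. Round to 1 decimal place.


Step 1: 2*mu/r = 2 * 3.986e14 / 6.786544e+06 = 117467742.0496
Step 2: v_esc = sqrt(117467742.0496) = 10838.3 m/s

10838.3


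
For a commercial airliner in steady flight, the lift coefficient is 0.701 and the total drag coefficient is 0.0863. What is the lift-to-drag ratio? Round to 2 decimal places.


Step 1: L/D = CL / CD = 0.701 / 0.0863
Step 2: L/D = 8.12

8.12


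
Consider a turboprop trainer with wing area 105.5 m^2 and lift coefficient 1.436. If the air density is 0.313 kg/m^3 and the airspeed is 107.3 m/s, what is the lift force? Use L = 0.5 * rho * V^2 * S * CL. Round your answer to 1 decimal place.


Step 1: Calculate dynamic pressure q = 0.5 * 0.313 * 107.3^2 = 0.5 * 0.313 * 11513.29 = 1801.8299 Pa
Step 2: Multiply by wing area and lift coefficient: L = 1801.8299 * 105.5 * 1.436
Step 3: L = 190093.0529 * 1.436 = 272973.6 N

272973.6


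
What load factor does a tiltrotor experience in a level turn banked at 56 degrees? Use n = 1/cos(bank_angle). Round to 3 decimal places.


Step 1: Convert 56 degrees to radians = 0.977384
Step 2: cos(56 deg) = 0.559193
Step 3: n = 1 / 0.559193 = 1.788

1.788


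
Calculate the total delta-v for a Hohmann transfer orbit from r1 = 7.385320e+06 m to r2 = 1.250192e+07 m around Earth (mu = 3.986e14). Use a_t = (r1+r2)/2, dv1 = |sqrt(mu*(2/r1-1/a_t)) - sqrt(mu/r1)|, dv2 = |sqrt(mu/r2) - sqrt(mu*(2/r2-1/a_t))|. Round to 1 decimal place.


Step 1: Transfer semi-major axis a_t = (7.385320e+06 + 1.250192e+07) / 2 = 9.943620e+06 m
Step 2: v1 (circular at r1) = sqrt(mu/r1) = 7346.56 m/s
Step 3: v_t1 = sqrt(mu*(2/r1 - 1/a_t)) = 8237.59 m/s
Step 4: dv1 = |8237.59 - 7346.56| = 891.03 m/s
Step 5: v2 (circular at r2) = 5646.51 m/s, v_t2 = 4866.23 m/s
Step 6: dv2 = |5646.51 - 4866.23| = 780.28 m/s
Step 7: Total delta-v = 891.03 + 780.28 = 1671.3 m/s

1671.3


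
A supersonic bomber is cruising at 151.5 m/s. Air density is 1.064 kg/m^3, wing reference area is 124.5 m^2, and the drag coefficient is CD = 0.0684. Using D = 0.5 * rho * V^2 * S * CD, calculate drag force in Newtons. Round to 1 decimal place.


Step 1: Dynamic pressure q = 0.5 * 1.064 * 151.5^2 = 12210.597 Pa
Step 2: Drag D = q * S * CD = 12210.597 * 124.5 * 0.0684
Step 3: D = 103983.0 N

103983.0


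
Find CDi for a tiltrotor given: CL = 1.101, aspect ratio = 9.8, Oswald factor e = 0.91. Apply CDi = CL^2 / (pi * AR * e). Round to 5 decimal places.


Step 1: CL^2 = 1.101^2 = 1.212201
Step 2: pi * AR * e = 3.14159 * 9.8 * 0.91 = 28.016723
Step 3: CDi = 1.212201 / 28.016723 = 0.04327

0.04327


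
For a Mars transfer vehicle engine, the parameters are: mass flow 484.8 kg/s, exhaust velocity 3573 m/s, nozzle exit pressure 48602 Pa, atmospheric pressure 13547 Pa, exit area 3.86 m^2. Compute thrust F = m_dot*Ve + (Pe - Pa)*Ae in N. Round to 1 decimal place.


Step 1: Momentum thrust = m_dot * Ve = 484.8 * 3573 = 1732190.4 N
Step 2: Pressure thrust = (Pe - Pa) * Ae = (48602 - 13547) * 3.86 = 135312.30 N
Step 3: Total thrust F = 1732190.4 + 135312.30 = 1867502.7 N

1867502.7


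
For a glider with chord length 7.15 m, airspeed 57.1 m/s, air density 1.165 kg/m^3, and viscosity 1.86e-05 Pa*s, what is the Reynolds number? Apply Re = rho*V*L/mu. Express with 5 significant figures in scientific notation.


Step 1: Numerator = rho * V * L = 1.165 * 57.1 * 7.15 = 475.628725
Step 2: Re = 475.628725 / 1.86e-05
Step 3: Re = 2.5571e+07

2.5571e+07


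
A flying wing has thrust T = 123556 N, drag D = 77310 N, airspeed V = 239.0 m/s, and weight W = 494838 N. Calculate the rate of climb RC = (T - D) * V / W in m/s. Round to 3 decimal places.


Step 1: Excess thrust = T - D = 123556 - 77310 = 46246 N
Step 2: Excess power = 46246 * 239.0 = 11052794.0 W
Step 3: RC = 11052794.0 / 494838 = 22.336 m/s

22.336


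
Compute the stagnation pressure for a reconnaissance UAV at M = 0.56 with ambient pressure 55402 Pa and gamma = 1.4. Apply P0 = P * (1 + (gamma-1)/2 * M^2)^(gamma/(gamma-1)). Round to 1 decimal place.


Step 1: (gamma-1)/2 * M^2 = 0.2 * 0.3136 = 0.06272
Step 2: 1 + 0.06272 = 1.06272
Step 3: Exponent gamma/(gamma-1) = 3.5
Step 4: P0 = 55402 * 1.06272^3.5 = 68547.5 Pa

68547.5


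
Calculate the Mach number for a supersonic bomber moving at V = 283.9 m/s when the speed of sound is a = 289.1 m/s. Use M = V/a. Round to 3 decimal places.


Step 1: M = V / a = 283.9 / 289.1
Step 2: M = 0.982

0.982


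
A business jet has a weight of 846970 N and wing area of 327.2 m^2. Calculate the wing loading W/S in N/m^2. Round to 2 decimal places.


Step 1: Wing loading = W / S = 846970 / 327.2
Step 2: Wing loading = 2588.54 N/m^2

2588.54


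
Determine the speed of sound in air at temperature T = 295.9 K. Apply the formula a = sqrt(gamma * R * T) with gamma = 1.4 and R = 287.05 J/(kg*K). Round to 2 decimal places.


Step 1: gamma * R * T = 1.4 * 287.05 * 295.9 = 118913.333
Step 2: a = sqrt(118913.333) = 344.84 m/s

344.84


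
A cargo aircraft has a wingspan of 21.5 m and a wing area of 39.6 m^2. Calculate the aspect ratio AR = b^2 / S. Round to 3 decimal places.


Step 1: b^2 = 21.5^2 = 462.25
Step 2: AR = 462.25 / 39.6 = 11.673

11.673


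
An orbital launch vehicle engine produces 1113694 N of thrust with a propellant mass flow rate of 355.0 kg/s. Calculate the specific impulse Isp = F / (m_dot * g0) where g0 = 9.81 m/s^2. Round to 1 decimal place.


Step 1: m_dot * g0 = 355.0 * 9.81 = 3482.55
Step 2: Isp = 1113694 / 3482.55 = 319.8 s

319.8


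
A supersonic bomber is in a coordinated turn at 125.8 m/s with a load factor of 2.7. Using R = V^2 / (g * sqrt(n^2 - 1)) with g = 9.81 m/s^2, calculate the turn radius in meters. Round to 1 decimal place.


Step 1: V^2 = 125.8^2 = 15825.64
Step 2: n^2 - 1 = 2.7^2 - 1 = 6.29
Step 3: sqrt(6.29) = 2.507987
Step 4: R = 15825.64 / (9.81 * 2.507987) = 643.2 m

643.2


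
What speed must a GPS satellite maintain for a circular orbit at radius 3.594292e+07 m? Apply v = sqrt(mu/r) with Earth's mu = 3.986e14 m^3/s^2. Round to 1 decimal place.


Step 1: mu / r = 3.986e14 / 3.594292e+07 = 11089805.7253
Step 2: v = sqrt(11089805.7253) = 3330.1 m/s

3330.1


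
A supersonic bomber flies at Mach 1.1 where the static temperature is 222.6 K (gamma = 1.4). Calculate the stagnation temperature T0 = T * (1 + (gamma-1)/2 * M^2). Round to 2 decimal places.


Step 1: (gamma-1)/2 = 0.2
Step 2: M^2 = 1.21
Step 3: 1 + 0.2 * 1.21 = 1.242
Step 4: T0 = 222.6 * 1.242 = 276.47 K

276.47


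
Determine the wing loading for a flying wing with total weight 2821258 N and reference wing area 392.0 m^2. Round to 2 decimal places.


Step 1: Wing loading = W / S = 2821258 / 392.0
Step 2: Wing loading = 7197.09 N/m^2

7197.09


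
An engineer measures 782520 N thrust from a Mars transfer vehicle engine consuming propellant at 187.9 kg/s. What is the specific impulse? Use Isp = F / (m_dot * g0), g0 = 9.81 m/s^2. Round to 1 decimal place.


Step 1: m_dot * g0 = 187.9 * 9.81 = 1843.3
Step 2: Isp = 782520 / 1843.3 = 424.5 s

424.5


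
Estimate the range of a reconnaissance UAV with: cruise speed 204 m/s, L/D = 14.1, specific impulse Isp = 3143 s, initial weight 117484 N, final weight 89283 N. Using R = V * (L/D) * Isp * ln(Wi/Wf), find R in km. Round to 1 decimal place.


Step 1: Coefficient = V * (L/D) * Isp = 204 * 14.1 * 3143 = 9040525.2 m
Step 2: Wi/Wf = 117484 / 89283 = 1.315861
Step 3: ln(1.315861) = 0.274491
Step 4: R = 9040525.2 * 0.274491 = 2481543.3 m = 2481.5 km

2481.5


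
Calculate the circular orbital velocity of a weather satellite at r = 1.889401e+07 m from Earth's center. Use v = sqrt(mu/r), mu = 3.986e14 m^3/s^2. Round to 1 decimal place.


Step 1: mu / r = 3.986e14 / 1.889401e+07 = 21096633.2716
Step 2: v = sqrt(21096633.2716) = 4593.1 m/s

4593.1


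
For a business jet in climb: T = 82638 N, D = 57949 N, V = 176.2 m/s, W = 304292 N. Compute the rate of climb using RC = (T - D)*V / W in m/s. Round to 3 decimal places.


Step 1: Excess thrust = T - D = 82638 - 57949 = 24689 N
Step 2: Excess power = 24689 * 176.2 = 4350201.8 W
Step 3: RC = 4350201.8 / 304292 = 14.296 m/s

14.296


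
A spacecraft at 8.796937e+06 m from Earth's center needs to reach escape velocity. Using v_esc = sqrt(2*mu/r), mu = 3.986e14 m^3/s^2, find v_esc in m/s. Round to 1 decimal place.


Step 1: 2*mu/r = 2 * 3.986e14 / 8.796937e+06 = 90622451.883
Step 2: v_esc = sqrt(90622451.883) = 9519.6 m/s

9519.6


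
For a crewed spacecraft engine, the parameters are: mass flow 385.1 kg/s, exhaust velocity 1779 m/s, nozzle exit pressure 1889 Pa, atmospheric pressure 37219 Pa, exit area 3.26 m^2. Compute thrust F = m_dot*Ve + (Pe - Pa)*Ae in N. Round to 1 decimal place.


Step 1: Momentum thrust = m_dot * Ve = 385.1 * 1779 = 685092.9 N
Step 2: Pressure thrust = (Pe - Pa) * Ae = (1889 - 37219) * 3.26 = -115175.80 N
Step 3: Total thrust F = 685092.9 + -115175.80 = 569917.1 N

569917.1


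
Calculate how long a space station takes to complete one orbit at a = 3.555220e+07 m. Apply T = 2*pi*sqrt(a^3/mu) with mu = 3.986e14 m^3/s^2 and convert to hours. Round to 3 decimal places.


Step 1: a^3 / mu = 4.493652e+22 / 3.986e14 = 1.127359e+08
Step 2: sqrt(1.127359e+08) = 10617.7152 s
Step 3: T = 2*pi * 10617.7152 = 66713.07 s
Step 4: T in hours = 66713.07 / 3600 = 18.531 hours

18.531


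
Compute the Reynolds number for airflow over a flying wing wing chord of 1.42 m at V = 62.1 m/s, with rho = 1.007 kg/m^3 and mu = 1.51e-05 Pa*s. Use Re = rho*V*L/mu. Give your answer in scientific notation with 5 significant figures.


Step 1: Numerator = rho * V * L = 1.007 * 62.1 * 1.42 = 88.799274
Step 2: Re = 88.799274 / 1.51e-05
Step 3: Re = 5.8807e+06

5.8807e+06


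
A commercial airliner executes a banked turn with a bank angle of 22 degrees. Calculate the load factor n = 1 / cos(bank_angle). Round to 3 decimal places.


Step 1: Convert 22 degrees to radians = 0.383972
Step 2: cos(22 deg) = 0.927184
Step 3: n = 1 / 0.927184 = 1.079

1.079


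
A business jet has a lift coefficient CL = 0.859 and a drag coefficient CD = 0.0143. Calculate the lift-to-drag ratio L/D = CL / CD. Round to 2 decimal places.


Step 1: L/D = CL / CD = 0.859 / 0.0143
Step 2: L/D = 60.07

60.07


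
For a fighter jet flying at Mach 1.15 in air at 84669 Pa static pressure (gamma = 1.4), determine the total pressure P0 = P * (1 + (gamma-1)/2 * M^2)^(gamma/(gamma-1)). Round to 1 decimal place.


Step 1: (gamma-1)/2 * M^2 = 0.2 * 1.3225 = 0.2645
Step 2: 1 + 0.2645 = 1.2645
Step 3: Exponent gamma/(gamma-1) = 3.5
Step 4: P0 = 84669 * 1.2645^3.5 = 192504.3 Pa

192504.3


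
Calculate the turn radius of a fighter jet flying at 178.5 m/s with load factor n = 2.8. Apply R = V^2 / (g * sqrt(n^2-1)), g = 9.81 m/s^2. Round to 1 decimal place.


Step 1: V^2 = 178.5^2 = 31862.25
Step 2: n^2 - 1 = 2.8^2 - 1 = 6.84
Step 3: sqrt(6.84) = 2.615339
Step 4: R = 31862.25 / (9.81 * 2.615339) = 1241.9 m

1241.9


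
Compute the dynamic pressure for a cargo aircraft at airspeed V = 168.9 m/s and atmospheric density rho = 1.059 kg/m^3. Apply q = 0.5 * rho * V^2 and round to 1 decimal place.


Step 1: V^2 = 168.9^2 = 28527.21
Step 2: q = 0.5 * 1.059 * 28527.21
Step 3: q = 15105.2 Pa

15105.2


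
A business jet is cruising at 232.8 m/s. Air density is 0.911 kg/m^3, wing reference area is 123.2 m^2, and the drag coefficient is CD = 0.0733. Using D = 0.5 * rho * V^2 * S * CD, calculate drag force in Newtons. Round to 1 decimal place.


Step 1: Dynamic pressure q = 0.5 * 0.911 * 232.8^2 = 24686.2051 Pa
Step 2: Drag D = q * S * CD = 24686.2051 * 123.2 * 0.0733
Step 3: D = 222930.3 N

222930.3


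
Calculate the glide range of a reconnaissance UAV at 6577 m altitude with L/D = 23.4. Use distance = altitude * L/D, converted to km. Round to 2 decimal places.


Step 1: Glide distance = altitude * L/D = 6577 * 23.4 = 153901.8 m
Step 2: Convert to km: 153901.8 / 1000 = 153.90 km

153.90


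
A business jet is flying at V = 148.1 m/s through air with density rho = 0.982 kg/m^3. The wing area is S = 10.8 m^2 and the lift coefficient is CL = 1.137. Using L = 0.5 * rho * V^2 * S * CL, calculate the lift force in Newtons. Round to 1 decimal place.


Step 1: Calculate dynamic pressure q = 0.5 * 0.982 * 148.1^2 = 0.5 * 0.982 * 21933.61 = 10769.4025 Pa
Step 2: Multiply by wing area and lift coefficient: L = 10769.4025 * 10.8 * 1.137
Step 3: L = 116309.5471 * 1.137 = 132244.0 N

132244.0


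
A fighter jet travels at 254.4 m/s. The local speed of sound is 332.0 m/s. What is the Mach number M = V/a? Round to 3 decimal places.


Step 1: M = V / a = 254.4 / 332.0
Step 2: M = 0.766

0.766


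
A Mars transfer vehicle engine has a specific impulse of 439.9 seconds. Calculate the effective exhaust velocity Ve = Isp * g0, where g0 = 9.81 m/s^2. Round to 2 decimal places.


Step 1: Ve = Isp * g0 = 439.9 * 9.81
Step 2: Ve = 4315.42 m/s

4315.42


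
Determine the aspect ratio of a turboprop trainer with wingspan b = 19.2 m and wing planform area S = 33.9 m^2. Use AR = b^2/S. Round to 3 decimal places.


Step 1: b^2 = 19.2^2 = 368.64
Step 2: AR = 368.64 / 33.9 = 10.874

10.874


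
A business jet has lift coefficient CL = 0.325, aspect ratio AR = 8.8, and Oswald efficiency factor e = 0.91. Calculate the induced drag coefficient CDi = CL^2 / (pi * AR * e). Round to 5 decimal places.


Step 1: CL^2 = 0.325^2 = 0.105625
Step 2: pi * AR * e = 3.14159 * 8.8 * 0.91 = 25.157874
Step 3: CDi = 0.105625 / 25.157874 = 0.00420

0.00420


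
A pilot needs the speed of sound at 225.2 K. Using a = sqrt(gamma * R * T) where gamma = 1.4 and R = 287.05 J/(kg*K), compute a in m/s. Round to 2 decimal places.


Step 1: gamma * R * T = 1.4 * 287.05 * 225.2 = 90501.124
Step 2: a = sqrt(90501.124) = 300.83 m/s

300.83


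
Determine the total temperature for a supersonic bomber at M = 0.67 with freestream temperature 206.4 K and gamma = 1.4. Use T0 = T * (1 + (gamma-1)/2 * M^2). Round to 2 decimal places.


Step 1: (gamma-1)/2 = 0.2
Step 2: M^2 = 0.4489
Step 3: 1 + 0.2 * 0.4489 = 1.08978
Step 4: T0 = 206.4 * 1.08978 = 224.93 K

224.93


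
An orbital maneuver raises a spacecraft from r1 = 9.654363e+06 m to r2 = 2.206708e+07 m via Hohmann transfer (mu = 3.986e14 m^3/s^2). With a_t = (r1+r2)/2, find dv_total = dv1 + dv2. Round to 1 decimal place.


Step 1: Transfer semi-major axis a_t = (9.654363e+06 + 2.206708e+07) / 2 = 1.586072e+07 m
Step 2: v1 (circular at r1) = sqrt(mu/r1) = 6425.5 m/s
Step 3: v_t1 = sqrt(mu*(2/r1 - 1/a_t)) = 7579.1 m/s
Step 4: dv1 = |7579.1 - 6425.5| = 1153.6 m/s
Step 5: v2 (circular at r2) = 4250.07 m/s, v_t2 = 3315.86 m/s
Step 6: dv2 = |4250.07 - 3315.86| = 934.21 m/s
Step 7: Total delta-v = 1153.6 + 934.21 = 2087.8 m/s

2087.8


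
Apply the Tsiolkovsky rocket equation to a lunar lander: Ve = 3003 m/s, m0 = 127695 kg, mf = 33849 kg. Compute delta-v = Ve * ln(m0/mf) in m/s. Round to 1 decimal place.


Step 1: Mass ratio m0/mf = 127695 / 33849 = 3.77249
Step 2: ln(3.77249) = 1.327735
Step 3: delta-v = 3003 * 1.327735 = 3987.2 m/s

3987.2


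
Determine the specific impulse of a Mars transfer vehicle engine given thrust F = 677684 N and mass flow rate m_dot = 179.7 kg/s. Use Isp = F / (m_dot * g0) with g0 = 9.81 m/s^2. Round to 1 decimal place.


Step 1: m_dot * g0 = 179.7 * 9.81 = 1762.86
Step 2: Isp = 677684 / 1762.86 = 384.4 s

384.4


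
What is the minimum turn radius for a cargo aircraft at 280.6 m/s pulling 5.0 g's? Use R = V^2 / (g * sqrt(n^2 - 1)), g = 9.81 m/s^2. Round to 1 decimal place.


Step 1: V^2 = 280.6^2 = 78736.36
Step 2: n^2 - 1 = 5.0^2 - 1 = 24.0
Step 3: sqrt(24.0) = 4.898979
Step 4: R = 78736.36 / (9.81 * 4.898979) = 1638.3 m

1638.3


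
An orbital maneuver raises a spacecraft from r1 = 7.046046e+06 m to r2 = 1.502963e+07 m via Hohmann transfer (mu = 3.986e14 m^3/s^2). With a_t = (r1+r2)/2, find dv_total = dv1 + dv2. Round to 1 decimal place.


Step 1: Transfer semi-major axis a_t = (7.046046e+06 + 1.502963e+07) / 2 = 1.103784e+07 m
Step 2: v1 (circular at r1) = sqrt(mu/r1) = 7521.35 m/s
Step 3: v_t1 = sqrt(mu*(2/r1 - 1/a_t)) = 8776.64 m/s
Step 4: dv1 = |8776.64 - 7521.35| = 1255.28 m/s
Step 5: v2 (circular at r2) = 5149.85 m/s, v_t2 = 4114.58 m/s
Step 6: dv2 = |5149.85 - 4114.58| = 1035.27 m/s
Step 7: Total delta-v = 1255.28 + 1035.27 = 2290.6 m/s

2290.6


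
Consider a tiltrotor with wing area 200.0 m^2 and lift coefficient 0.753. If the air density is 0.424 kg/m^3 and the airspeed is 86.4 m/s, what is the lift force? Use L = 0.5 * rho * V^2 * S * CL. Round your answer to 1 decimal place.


Step 1: Calculate dynamic pressure q = 0.5 * 0.424 * 86.4^2 = 0.5 * 0.424 * 7464.96 = 1582.5715 Pa
Step 2: Multiply by wing area and lift coefficient: L = 1582.5715 * 200.0 * 0.753
Step 3: L = 316514.304 * 0.753 = 238335.3 N

238335.3


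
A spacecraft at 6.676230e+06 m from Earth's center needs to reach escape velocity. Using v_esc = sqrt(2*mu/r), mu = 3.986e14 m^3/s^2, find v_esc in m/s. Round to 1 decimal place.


Step 1: 2*mu/r = 2 * 3.986e14 / 6.676230e+06 = 119408708.2081
Step 2: v_esc = sqrt(119408708.2081) = 10927.4 m/s

10927.4


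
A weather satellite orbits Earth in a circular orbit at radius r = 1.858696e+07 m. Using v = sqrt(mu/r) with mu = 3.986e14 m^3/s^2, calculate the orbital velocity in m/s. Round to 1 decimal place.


Step 1: mu / r = 3.986e14 / 1.858696e+07 = 21445142.1857
Step 2: v = sqrt(21445142.1857) = 4630.9 m/s

4630.9


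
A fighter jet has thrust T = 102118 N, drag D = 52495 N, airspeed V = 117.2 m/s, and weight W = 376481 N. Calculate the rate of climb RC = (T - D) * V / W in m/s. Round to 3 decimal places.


Step 1: Excess thrust = T - D = 102118 - 52495 = 49623 N
Step 2: Excess power = 49623 * 117.2 = 5815815.6 W
Step 3: RC = 5815815.6 / 376481 = 15.448 m/s

15.448


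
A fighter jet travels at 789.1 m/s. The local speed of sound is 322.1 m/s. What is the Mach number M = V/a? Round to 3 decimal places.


Step 1: M = V / a = 789.1 / 322.1
Step 2: M = 2.450

2.450


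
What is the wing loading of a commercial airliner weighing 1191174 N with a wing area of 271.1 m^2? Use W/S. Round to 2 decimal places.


Step 1: Wing loading = W / S = 1191174 / 271.1
Step 2: Wing loading = 4393.85 N/m^2

4393.85


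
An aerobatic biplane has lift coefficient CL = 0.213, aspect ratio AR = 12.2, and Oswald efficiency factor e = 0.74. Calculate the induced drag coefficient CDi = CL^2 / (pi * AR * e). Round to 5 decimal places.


Step 1: CL^2 = 0.213^2 = 0.045369
Step 2: pi * AR * e = 3.14159 * 12.2 * 0.74 = 28.362298
Step 3: CDi = 0.045369 / 28.362298 = 0.00160

0.00160


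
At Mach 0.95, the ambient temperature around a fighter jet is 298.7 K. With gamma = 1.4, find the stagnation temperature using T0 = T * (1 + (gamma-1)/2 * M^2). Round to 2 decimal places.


Step 1: (gamma-1)/2 = 0.2
Step 2: M^2 = 0.9025
Step 3: 1 + 0.2 * 0.9025 = 1.1805
Step 4: T0 = 298.7 * 1.1805 = 352.62 K

352.62


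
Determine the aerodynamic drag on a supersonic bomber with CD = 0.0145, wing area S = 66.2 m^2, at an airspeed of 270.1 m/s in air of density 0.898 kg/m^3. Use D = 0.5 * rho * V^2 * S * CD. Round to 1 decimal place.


Step 1: Dynamic pressure q = 0.5 * 0.898 * 270.1^2 = 32756.3505 Pa
Step 2: Drag D = q * S * CD = 32756.3505 * 66.2 * 0.0145
Step 3: D = 31442.8 N

31442.8


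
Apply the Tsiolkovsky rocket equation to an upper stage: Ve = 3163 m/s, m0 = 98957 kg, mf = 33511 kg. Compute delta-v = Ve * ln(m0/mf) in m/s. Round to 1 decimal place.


Step 1: Mass ratio m0/mf = 98957 / 33511 = 2.952971
Step 2: ln(2.952971) = 1.082812
Step 3: delta-v = 3163 * 1.082812 = 3424.9 m/s

3424.9


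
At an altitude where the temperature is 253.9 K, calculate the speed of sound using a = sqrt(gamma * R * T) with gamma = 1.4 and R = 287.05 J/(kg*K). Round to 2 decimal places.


Step 1: gamma * R * T = 1.4 * 287.05 * 253.9 = 102034.793
Step 2: a = sqrt(102034.793) = 319.43 m/s

319.43


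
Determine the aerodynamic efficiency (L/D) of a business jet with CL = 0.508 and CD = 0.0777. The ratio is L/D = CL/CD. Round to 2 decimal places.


Step 1: L/D = CL / CD = 0.508 / 0.0777
Step 2: L/D = 6.54

6.54


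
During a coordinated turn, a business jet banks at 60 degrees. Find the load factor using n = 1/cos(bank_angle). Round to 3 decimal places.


Step 1: Convert 60 degrees to radians = 1.047198
Step 2: cos(60 deg) = 0.5
Step 3: n = 1 / 0.5 = 2.000

2.000


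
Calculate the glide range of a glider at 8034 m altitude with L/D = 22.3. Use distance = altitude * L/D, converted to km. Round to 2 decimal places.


Step 1: Glide distance = altitude * L/D = 8034 * 22.3 = 179158.2 m
Step 2: Convert to km: 179158.2 / 1000 = 179.16 km

179.16


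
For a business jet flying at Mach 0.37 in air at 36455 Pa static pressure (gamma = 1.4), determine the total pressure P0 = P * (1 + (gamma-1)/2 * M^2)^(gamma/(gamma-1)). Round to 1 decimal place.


Step 1: (gamma-1)/2 * M^2 = 0.2 * 0.1369 = 0.02738
Step 2: 1 + 0.02738 = 1.02738
Step 3: Exponent gamma/(gamma-1) = 3.5
Step 4: P0 = 36455 * 1.02738^3.5 = 40069.7 Pa

40069.7


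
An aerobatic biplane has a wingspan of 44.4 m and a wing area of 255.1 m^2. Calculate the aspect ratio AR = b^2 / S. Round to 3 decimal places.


Step 1: b^2 = 44.4^2 = 1971.36
Step 2: AR = 1971.36 / 255.1 = 7.728

7.728


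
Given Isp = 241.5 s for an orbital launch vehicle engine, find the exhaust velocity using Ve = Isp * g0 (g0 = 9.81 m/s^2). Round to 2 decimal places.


Step 1: Ve = Isp * g0 = 241.5 * 9.81
Step 2: Ve = 2369.12 m/s

2369.12


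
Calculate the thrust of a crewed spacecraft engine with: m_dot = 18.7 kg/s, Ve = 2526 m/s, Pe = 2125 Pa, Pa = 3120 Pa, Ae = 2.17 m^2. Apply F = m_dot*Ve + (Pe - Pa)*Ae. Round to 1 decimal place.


Step 1: Momentum thrust = m_dot * Ve = 18.7 * 2526 = 47236.2 N
Step 2: Pressure thrust = (Pe - Pa) * Ae = (2125 - 3120) * 2.17 = -2159.15 N
Step 3: Total thrust F = 47236.2 + -2159.15 = 45077.1 N

45077.1


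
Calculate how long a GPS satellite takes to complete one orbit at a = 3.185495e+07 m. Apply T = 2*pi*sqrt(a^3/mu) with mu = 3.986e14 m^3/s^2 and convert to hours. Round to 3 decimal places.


Step 1: a^3 / mu = 3.232442e+22 / 3.986e14 = 8.109489e+07
Step 2: sqrt(8.109489e+07) = 9005.2701 s
Step 3: T = 2*pi * 9005.2701 = 56581.78 s
Step 4: T in hours = 56581.78 / 3600 = 15.717 hours

15.717


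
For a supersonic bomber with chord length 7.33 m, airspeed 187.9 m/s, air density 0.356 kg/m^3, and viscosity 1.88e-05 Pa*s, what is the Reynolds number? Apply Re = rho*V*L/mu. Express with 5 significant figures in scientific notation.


Step 1: Numerator = rho * V * L = 0.356 * 187.9 * 7.33 = 490.321292
Step 2: Re = 490.321292 / 1.88e-05
Step 3: Re = 2.6081e+07

2.6081e+07


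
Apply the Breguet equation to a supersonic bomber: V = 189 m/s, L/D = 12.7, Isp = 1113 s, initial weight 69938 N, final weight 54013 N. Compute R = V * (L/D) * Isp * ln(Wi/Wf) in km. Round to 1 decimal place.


Step 1: Coefficient = V * (L/D) * Isp = 189 * 12.7 * 1113 = 2671533.9 m
Step 2: Wi/Wf = 69938 / 54013 = 1.294836
Step 3: ln(1.294836) = 0.258384
Step 4: R = 2671533.9 * 0.258384 = 690282.6 m = 690.3 km

690.3


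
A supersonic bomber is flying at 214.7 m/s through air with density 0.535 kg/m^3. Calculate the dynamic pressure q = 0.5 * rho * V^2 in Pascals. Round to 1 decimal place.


Step 1: V^2 = 214.7^2 = 46096.09
Step 2: q = 0.5 * 0.535 * 46096.09
Step 3: q = 12330.7 Pa

12330.7


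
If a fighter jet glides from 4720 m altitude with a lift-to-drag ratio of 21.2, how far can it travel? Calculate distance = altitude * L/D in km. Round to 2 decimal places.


Step 1: Glide distance = altitude * L/D = 4720 * 21.2 = 100064.0 m
Step 2: Convert to km: 100064.0 / 1000 = 100.06 km

100.06


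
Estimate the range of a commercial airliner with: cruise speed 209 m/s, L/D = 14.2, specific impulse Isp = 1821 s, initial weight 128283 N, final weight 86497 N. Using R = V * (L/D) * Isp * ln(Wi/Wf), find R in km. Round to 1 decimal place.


Step 1: Coefficient = V * (L/D) * Isp = 209 * 14.2 * 1821 = 5404363.8 m
Step 2: Wi/Wf = 128283 / 86497 = 1.483092
Step 3: ln(1.483092) = 0.394129
Step 4: R = 5404363.8 * 0.394129 = 2130016.7 m = 2130.0 km

2130.0


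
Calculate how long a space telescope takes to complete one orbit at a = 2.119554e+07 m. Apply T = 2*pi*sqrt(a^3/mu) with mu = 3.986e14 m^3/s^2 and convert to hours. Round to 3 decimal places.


Step 1: a^3 / mu = 9.522116e+21 / 3.986e14 = 2.388890e+07
Step 2: sqrt(2.388890e+07) = 4887.6273 s
Step 3: T = 2*pi * 4887.6273 = 30709.87 s
Step 4: T in hours = 30709.87 / 3600 = 8.531 hours

8.531


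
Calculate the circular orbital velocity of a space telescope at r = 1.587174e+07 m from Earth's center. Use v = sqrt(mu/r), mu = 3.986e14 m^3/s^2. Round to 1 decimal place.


Step 1: mu / r = 3.986e14 / 1.587174e+07 = 25113818.6487
Step 2: v = sqrt(25113818.6487) = 5011.4 m/s

5011.4


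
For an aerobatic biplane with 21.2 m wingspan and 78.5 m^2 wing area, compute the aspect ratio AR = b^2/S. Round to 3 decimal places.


Step 1: b^2 = 21.2^2 = 449.44
Step 2: AR = 449.44 / 78.5 = 5.725

5.725


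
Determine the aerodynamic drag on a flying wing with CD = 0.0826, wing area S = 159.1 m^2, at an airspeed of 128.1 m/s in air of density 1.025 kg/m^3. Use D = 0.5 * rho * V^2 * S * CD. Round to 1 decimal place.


Step 1: Dynamic pressure q = 0.5 * 1.025 * 128.1^2 = 8409.9251 Pa
Step 2: Drag D = q * S * CD = 8409.9251 * 159.1 * 0.0826
Step 3: D = 110520.4 N

110520.4


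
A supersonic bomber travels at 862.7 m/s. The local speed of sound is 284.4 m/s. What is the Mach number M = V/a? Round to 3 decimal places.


Step 1: M = V / a = 862.7 / 284.4
Step 2: M = 3.033

3.033


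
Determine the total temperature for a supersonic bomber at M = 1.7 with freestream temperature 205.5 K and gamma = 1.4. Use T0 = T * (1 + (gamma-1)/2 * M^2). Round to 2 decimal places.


Step 1: (gamma-1)/2 = 0.2
Step 2: M^2 = 2.89
Step 3: 1 + 0.2 * 2.89 = 1.578
Step 4: T0 = 205.5 * 1.578 = 324.28 K

324.28


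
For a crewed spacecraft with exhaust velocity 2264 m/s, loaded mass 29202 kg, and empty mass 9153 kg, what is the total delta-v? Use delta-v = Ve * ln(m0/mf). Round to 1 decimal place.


Step 1: Mass ratio m0/mf = 29202 / 9153 = 3.190429
Step 2: ln(3.190429) = 1.160156
Step 3: delta-v = 2264 * 1.160156 = 2626.6 m/s

2626.6


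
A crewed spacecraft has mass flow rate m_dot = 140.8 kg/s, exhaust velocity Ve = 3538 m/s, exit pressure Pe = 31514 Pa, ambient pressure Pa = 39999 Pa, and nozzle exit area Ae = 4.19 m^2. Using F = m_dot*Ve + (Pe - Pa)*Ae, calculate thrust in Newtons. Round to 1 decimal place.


Step 1: Momentum thrust = m_dot * Ve = 140.8 * 3538 = 498150.4 N
Step 2: Pressure thrust = (Pe - Pa) * Ae = (31514 - 39999) * 4.19 = -35552.15 N
Step 3: Total thrust F = 498150.4 + -35552.15 = 462598.3 N

462598.3


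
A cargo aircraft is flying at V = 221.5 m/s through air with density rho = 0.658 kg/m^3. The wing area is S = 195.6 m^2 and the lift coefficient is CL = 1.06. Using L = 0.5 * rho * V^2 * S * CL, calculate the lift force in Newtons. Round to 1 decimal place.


Step 1: Calculate dynamic pressure q = 0.5 * 0.658 * 221.5^2 = 0.5 * 0.658 * 49062.25 = 16141.4803 Pa
Step 2: Multiply by wing area and lift coefficient: L = 16141.4803 * 195.6 * 1.06
Step 3: L = 3157273.5369 * 1.06 = 3346709.9 N

3346709.9


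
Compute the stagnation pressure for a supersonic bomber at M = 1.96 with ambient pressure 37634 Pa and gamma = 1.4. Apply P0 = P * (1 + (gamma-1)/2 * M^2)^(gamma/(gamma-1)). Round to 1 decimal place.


Step 1: (gamma-1)/2 * M^2 = 0.2 * 3.8416 = 0.76832
Step 2: 1 + 0.76832 = 1.76832
Step 3: Exponent gamma/(gamma-1) = 3.5
Step 4: P0 = 37634 * 1.76832^3.5 = 276721.8 Pa

276721.8


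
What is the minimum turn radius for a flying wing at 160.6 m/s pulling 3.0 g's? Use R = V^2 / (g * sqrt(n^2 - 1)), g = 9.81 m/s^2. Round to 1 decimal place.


Step 1: V^2 = 160.6^2 = 25792.36
Step 2: n^2 - 1 = 3.0^2 - 1 = 8.0
Step 3: sqrt(8.0) = 2.828427
Step 4: R = 25792.36 / (9.81 * 2.828427) = 929.6 m

929.6


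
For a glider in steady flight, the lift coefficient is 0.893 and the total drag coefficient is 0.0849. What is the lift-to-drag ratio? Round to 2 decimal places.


Step 1: L/D = CL / CD = 0.893 / 0.0849
Step 2: L/D = 10.52

10.52


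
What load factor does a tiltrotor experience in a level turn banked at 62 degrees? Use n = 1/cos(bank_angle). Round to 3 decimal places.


Step 1: Convert 62 degrees to radians = 1.082104
Step 2: cos(62 deg) = 0.469472
Step 3: n = 1 / 0.469472 = 2.130

2.130


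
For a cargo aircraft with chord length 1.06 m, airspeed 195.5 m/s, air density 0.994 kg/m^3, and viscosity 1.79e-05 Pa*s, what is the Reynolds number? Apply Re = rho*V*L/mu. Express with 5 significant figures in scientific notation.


Step 1: Numerator = rho * V * L = 0.994 * 195.5 * 1.06 = 205.98662
Step 2: Re = 205.98662 / 1.79e-05
Step 3: Re = 1.1508e+07

1.1508e+07


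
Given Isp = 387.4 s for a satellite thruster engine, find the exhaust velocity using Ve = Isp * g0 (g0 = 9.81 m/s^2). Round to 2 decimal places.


Step 1: Ve = Isp * g0 = 387.4 * 9.81
Step 2: Ve = 3800.39 m/s

3800.39


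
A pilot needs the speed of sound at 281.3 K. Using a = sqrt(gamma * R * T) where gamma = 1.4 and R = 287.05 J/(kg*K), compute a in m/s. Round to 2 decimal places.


Step 1: gamma * R * T = 1.4 * 287.05 * 281.3 = 113046.031
Step 2: a = sqrt(113046.031) = 336.22 m/s

336.22


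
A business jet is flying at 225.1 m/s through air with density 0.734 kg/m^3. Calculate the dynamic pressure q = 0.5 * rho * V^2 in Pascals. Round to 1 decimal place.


Step 1: V^2 = 225.1^2 = 50670.01
Step 2: q = 0.5 * 0.734 * 50670.01
Step 3: q = 18595.9 Pa

18595.9


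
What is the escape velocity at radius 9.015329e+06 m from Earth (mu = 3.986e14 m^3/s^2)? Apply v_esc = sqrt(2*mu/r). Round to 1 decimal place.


Step 1: 2*mu/r = 2 * 3.986e14 / 9.015329e+06 = 88427166.6625
Step 2: v_esc = sqrt(88427166.6625) = 9403.6 m/s

9403.6


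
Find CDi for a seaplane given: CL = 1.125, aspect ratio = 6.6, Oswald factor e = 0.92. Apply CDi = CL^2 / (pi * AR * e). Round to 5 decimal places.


Step 1: CL^2 = 1.125^2 = 1.265625
Step 2: pi * AR * e = 3.14159 * 6.6 * 0.92 = 19.075751
Step 3: CDi = 1.265625 / 19.075751 = 0.06635

0.06635


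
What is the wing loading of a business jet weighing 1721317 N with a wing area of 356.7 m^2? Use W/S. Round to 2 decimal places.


Step 1: Wing loading = W / S = 1721317 / 356.7
Step 2: Wing loading = 4825.67 N/m^2

4825.67


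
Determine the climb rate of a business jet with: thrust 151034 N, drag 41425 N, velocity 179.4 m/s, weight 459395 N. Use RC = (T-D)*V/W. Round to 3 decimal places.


Step 1: Excess thrust = T - D = 151034 - 41425 = 109609 N
Step 2: Excess power = 109609 * 179.4 = 19663854.6 W
Step 3: RC = 19663854.6 / 459395 = 42.804 m/s

42.804


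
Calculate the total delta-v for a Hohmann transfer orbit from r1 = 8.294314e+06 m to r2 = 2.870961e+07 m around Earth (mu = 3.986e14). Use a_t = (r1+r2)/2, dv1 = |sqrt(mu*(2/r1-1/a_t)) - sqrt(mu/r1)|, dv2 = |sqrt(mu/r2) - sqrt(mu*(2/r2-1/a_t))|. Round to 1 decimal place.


Step 1: Transfer semi-major axis a_t = (8.294314e+06 + 2.870961e+07) / 2 = 1.850196e+07 m
Step 2: v1 (circular at r1) = sqrt(mu/r1) = 6932.32 m/s
Step 3: v_t1 = sqrt(mu*(2/r1 - 1/a_t)) = 8635.41 m/s
Step 4: dv1 = |8635.41 - 6932.32| = 1703.1 m/s
Step 5: v2 (circular at r2) = 3726.1 m/s, v_t2 = 2494.8 m/s
Step 6: dv2 = |3726.1 - 2494.8| = 1231.3 m/s
Step 7: Total delta-v = 1703.1 + 1231.3 = 2934.4 m/s

2934.4


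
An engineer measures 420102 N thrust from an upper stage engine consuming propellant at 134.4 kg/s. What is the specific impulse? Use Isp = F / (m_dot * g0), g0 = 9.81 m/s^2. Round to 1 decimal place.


Step 1: m_dot * g0 = 134.4 * 9.81 = 1318.46
Step 2: Isp = 420102 / 1318.46 = 318.6 s

318.6


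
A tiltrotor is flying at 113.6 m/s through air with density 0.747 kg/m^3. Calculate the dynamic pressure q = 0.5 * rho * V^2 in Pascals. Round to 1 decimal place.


Step 1: V^2 = 113.6^2 = 12904.96
Step 2: q = 0.5 * 0.747 * 12904.96
Step 3: q = 4820.0 Pa

4820.0


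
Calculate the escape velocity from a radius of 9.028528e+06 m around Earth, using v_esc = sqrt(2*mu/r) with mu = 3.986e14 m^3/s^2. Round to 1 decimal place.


Step 1: 2*mu/r = 2 * 3.986e14 / 9.028528e+06 = 88297893.0785
Step 2: v_esc = sqrt(88297893.0785) = 9396.7 m/s

9396.7


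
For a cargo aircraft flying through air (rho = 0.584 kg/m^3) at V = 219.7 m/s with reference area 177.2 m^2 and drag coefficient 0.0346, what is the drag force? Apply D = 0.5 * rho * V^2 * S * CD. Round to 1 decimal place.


Step 1: Dynamic pressure q = 0.5 * 0.584 * 219.7^2 = 14094.2823 Pa
Step 2: Drag D = q * S * CD = 14094.2823 * 177.2 * 0.0346
Step 3: D = 86413.7 N

86413.7


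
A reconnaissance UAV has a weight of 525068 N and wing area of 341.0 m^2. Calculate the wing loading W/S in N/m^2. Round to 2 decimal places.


Step 1: Wing loading = W / S = 525068 / 341.0
Step 2: Wing loading = 1539.79 N/m^2

1539.79


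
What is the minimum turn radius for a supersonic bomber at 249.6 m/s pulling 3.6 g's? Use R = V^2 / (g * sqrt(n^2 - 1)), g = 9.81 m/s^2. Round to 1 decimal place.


Step 1: V^2 = 249.6^2 = 62300.16
Step 2: n^2 - 1 = 3.6^2 - 1 = 11.96
Step 3: sqrt(11.96) = 3.458323
Step 4: R = 62300.16 / (9.81 * 3.458323) = 1836.3 m

1836.3


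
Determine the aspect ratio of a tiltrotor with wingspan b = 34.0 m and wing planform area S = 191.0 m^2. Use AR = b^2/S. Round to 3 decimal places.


Step 1: b^2 = 34.0^2 = 1156.0
Step 2: AR = 1156.0 / 191.0 = 6.052

6.052


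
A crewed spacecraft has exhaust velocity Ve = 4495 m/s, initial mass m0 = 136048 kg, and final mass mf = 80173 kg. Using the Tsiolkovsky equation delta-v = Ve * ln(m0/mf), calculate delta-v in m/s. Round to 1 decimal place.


Step 1: Mass ratio m0/mf = 136048 / 80173 = 1.69693
Step 2: ln(1.69693) = 0.528821
Step 3: delta-v = 4495 * 0.528821 = 2377.1 m/s

2377.1


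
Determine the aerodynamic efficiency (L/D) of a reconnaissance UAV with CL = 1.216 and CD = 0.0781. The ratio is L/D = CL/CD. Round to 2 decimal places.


Step 1: L/D = CL / CD = 1.216 / 0.0781
Step 2: L/D = 15.57

15.57


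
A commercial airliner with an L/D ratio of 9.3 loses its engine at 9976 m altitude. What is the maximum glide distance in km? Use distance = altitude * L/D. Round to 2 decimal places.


Step 1: Glide distance = altitude * L/D = 9976 * 9.3 = 92776.8 m
Step 2: Convert to km: 92776.8 / 1000 = 92.78 km

92.78


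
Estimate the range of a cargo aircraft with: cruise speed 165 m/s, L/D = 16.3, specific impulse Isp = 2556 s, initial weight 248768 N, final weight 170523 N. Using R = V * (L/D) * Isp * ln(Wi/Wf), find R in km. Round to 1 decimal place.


Step 1: Coefficient = V * (L/D) * Isp = 165 * 16.3 * 2556 = 6874362.0 m
Step 2: Wi/Wf = 248768 / 170523 = 1.458853
Step 3: ln(1.458853) = 0.377651
Step 4: R = 6874362.0 * 0.377651 = 2596106.6 m = 2596.1 km

2596.1


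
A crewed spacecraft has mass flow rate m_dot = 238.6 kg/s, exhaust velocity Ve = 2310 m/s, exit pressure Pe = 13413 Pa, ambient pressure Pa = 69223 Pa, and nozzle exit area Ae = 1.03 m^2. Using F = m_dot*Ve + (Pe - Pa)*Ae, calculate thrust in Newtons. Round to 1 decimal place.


Step 1: Momentum thrust = m_dot * Ve = 238.6 * 2310 = 551166.0 N
Step 2: Pressure thrust = (Pe - Pa) * Ae = (13413 - 69223) * 1.03 = -57484.30 N
Step 3: Total thrust F = 551166.0 + -57484.30 = 493681.7 N

493681.7


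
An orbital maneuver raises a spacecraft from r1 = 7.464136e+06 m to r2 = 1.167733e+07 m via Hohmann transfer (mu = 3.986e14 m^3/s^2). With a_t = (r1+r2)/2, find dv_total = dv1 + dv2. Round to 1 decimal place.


Step 1: Transfer semi-major axis a_t = (7.464136e+06 + 1.167733e+07) / 2 = 9.570733e+06 m
Step 2: v1 (circular at r1) = sqrt(mu/r1) = 7307.67 m/s
Step 3: v_t1 = sqrt(mu*(2/r1 - 1/a_t)) = 8071.94 m/s
Step 4: dv1 = |8071.94 - 7307.67| = 764.27 m/s
Step 5: v2 (circular at r2) = 5842.48 m/s, v_t2 = 5159.58 m/s
Step 6: dv2 = |5842.48 - 5159.58| = 682.9 m/s
Step 7: Total delta-v = 764.27 + 682.9 = 1447.2 m/s

1447.2


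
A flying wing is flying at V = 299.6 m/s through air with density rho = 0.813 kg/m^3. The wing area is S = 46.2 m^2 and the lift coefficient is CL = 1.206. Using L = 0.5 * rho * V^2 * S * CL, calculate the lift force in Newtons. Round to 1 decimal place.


Step 1: Calculate dynamic pressure q = 0.5 * 0.813 * 299.6^2 = 0.5 * 0.813 * 89760.16 = 36487.505 Pa
Step 2: Multiply by wing area and lift coefficient: L = 36487.505 * 46.2 * 1.206
Step 3: L = 1685722.7328 * 1.206 = 2032981.6 N

2032981.6


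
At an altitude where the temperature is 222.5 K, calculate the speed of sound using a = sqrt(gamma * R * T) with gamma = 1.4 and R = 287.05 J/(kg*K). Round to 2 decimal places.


Step 1: gamma * R * T = 1.4 * 287.05 * 222.5 = 89416.075
Step 2: a = sqrt(89416.075) = 299.03 m/s

299.03


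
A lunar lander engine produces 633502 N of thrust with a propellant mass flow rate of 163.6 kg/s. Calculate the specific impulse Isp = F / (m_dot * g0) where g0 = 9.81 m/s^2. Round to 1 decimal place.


Step 1: m_dot * g0 = 163.6 * 9.81 = 1604.92
Step 2: Isp = 633502 / 1604.92 = 394.7 s

394.7


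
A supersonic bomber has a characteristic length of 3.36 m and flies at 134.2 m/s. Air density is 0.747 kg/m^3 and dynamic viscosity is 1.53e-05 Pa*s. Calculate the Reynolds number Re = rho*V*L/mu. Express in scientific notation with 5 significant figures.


Step 1: Numerator = rho * V * L = 0.747 * 134.2 * 3.36 = 336.831264
Step 2: Re = 336.831264 / 1.53e-05
Step 3: Re = 2.2015e+07

2.2015e+07


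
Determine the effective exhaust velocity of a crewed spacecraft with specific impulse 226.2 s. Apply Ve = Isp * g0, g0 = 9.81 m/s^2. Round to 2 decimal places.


Step 1: Ve = Isp * g0 = 226.2 * 9.81
Step 2: Ve = 2219.02 m/s

2219.02


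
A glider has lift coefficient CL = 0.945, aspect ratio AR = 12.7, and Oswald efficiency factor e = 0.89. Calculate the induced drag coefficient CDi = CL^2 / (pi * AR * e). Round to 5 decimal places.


Step 1: CL^2 = 0.945^2 = 0.893025
Step 2: pi * AR * e = 3.14159 * 12.7 * 0.89 = 35.509422
Step 3: CDi = 0.893025 / 35.509422 = 0.02515

0.02515
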